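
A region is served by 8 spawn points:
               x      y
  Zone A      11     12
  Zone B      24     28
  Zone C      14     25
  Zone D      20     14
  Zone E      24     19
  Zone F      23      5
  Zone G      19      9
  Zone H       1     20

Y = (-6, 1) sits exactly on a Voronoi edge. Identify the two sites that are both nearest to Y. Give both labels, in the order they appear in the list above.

Zone A and Zone H

Squared distances from Y to each site:
d²(Y, Zone A) = 289 + 121 = 410
d²(Y, Zone B) = 900 + 729 = 1629
d²(Y, Zone C) = 400 + 576 = 976
d²(Y, Zone D) = 676 + 169 = 845
d²(Y, Zone E) = 900 + 324 = 1224
d²(Y, Zone F) = 841 + 16 = 857
d²(Y, Zone G) = 625 + 64 = 689
d²(Y, Zone H) = 49 + 361 = 410
Y is equidistant from Zone A and Zone H (both at squared distance 410), and every other site is strictly farther — so Y lies on the Zone A–Zone H Voronoi edge.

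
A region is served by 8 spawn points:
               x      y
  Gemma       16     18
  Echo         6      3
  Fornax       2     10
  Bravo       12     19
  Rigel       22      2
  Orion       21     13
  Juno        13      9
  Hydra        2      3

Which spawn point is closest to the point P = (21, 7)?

Squared Euclidean distances:
d²(P, Gemma) = 25 + 121 = 146
d²(P, Echo) = 225 + 16 = 241
d²(P, Fornax) = 361 + 9 = 370
d²(P, Bravo) = 81 + 144 = 225
d²(P, Rigel) = 1 + 25 = 26
d²(P, Orion) = 0 + 36 = 36
d²(P, Juno) = 64 + 4 = 68
d²(P, Hydra) = 361 + 16 = 377
The smallest is to Rigel, so P lies in the Voronoi region of Rigel.

Rigel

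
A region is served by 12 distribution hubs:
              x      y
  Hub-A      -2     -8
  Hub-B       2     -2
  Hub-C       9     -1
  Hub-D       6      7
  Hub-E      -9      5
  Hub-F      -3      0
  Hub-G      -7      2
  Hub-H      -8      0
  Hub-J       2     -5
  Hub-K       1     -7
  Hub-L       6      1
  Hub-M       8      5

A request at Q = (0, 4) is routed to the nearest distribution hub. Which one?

Compare squared distances (the ordering matches that of the actual distances):
d²(Q, Hub-A) = (0−(-2))² + (4−(-8))² = 4 + 144 = 148
d²(Q, Hub-B) = (0−2)² + (4−(-2))² = 4 + 36 = 40
d²(Q, Hub-C) = (0−9)² + (4−(-1))² = 81 + 25 = 106
d²(Q, Hub-D) = (0−6)² + (4−7)² = 36 + 9 = 45
d²(Q, Hub-E) = (0−(-9))² + (4−5)² = 81 + 1 = 82
d²(Q, Hub-F) = (0−(-3))² + (4−0)² = 9 + 16 = 25
d²(Q, Hub-G) = (0−(-7))² + (4−2)² = 49 + 4 = 53
d²(Q, Hub-H) = (0−(-8))² + (4−0)² = 64 + 16 = 80
d²(Q, Hub-J) = (0−2)² + (4−(-5))² = 4 + 81 = 85
d²(Q, Hub-K) = (0−1)² + (4−(-7))² = 1 + 121 = 122
d²(Q, Hub-L) = (0−6)² + (4−1)² = 36 + 9 = 45
d²(Q, Hub-M) = (0−8)² + (4−5)² = 64 + 1 = 65
The smallest is to Hub-F, so Q lies in the Voronoi region of Hub-F.

Hub-F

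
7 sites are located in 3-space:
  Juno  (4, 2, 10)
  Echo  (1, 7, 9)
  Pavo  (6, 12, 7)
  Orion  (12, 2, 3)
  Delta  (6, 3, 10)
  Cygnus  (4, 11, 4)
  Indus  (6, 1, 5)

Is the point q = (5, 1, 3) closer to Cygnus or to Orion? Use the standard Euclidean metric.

Compare squared distances:
d²(q, Cygnus) = (5−4)² + (1−11)² + (3−4)² = 1 + 100 + 1 = 102
d²(q, Orion) = (5−12)² + (1−2)² + (3−3)² = 49 + 1 + 0 = 50
102 > 50, so Orion is closer.

Orion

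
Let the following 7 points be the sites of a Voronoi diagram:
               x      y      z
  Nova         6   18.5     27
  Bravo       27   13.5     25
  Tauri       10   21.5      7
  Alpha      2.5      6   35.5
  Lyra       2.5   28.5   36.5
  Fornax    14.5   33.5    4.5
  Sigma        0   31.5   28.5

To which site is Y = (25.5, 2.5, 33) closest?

Bravo

Compare squared distances (the ordering matches that of the actual distances):
d²(Y, Nova) = (25.5−6)² + (2.5−18.5)² + (33−27)² = 380.25 + 256 + 36 = 672.25
d²(Y, Bravo) = (25.5−27)² + (2.5−13.5)² + (33−25)² = 2.25 + 121 + 64 = 187.25
d²(Y, Tauri) = (25.5−10)² + (2.5−21.5)² + (33−7)² = 240.25 + 361 + 676 = 1277.25
d²(Y, Alpha) = (25.5−2.5)² + (2.5−6)² + (33−35.5)² = 529 + 12.25 + 6.25 = 547.5
d²(Y, Lyra) = (25.5−2.5)² + (2.5−28.5)² + (33−36.5)² = 529 + 676 + 12.25 = 1217.25
d²(Y, Fornax) = (25.5−14.5)² + (2.5−33.5)² + (33−4.5)² = 121 + 961 + 812.25 = 1894.25
d²(Y, Sigma) = (25.5−0)² + (2.5−31.5)² + (33−28.5)² = 650.25 + 841 + 20.25 = 1511.5
Minimum is at Bravo.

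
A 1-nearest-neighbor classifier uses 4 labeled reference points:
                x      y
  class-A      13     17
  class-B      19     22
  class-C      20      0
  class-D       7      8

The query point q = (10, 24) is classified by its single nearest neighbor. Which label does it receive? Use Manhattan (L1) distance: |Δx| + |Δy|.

class-A

d(q, class-A) = |10−13| + |24−17| = 3 + 7 = 10
d(q, class-B) = |10−19| + |24−22| = 9 + 2 = 11
d(q, class-C) = |10−20| + |24−0| = 10 + 24 = 34
d(q, class-D) = |10−7| + |24−8| = 3 + 16 = 19
class-A is nearest.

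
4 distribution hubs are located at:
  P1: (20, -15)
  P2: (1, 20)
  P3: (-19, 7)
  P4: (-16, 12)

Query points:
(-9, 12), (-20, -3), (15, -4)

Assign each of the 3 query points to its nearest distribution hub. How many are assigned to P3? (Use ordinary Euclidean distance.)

1

(-9, 12) — d² to each: P1:1570, P2:164, P3:125, P4:49 → nearest is P4
(-20, -3) — d² to each: P1:1744, P2:970, P3:101, P4:241 → nearest is P3
(15, -4) — d² to each: P1:146, P2:772, P3:1277, P4:1217 → nearest is P1
1 of the 3 points has P3 as nearest.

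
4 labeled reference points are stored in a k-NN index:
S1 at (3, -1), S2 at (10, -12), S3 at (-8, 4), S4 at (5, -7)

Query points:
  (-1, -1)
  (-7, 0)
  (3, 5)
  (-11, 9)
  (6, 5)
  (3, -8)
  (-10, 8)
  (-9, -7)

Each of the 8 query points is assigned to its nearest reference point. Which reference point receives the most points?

(-1, -1) — d² to each: S1:16, S2:242, S3:74, S4:72 → nearest is S1
(-7, 0) — d² to each: S1:101, S2:433, S3:17, S4:193 → nearest is S3
(3, 5) — d² to each: S1:36, S2:338, S3:122, S4:148 → nearest is S1
(-11, 9) — d² to each: S1:296, S2:882, S3:34, S4:512 → nearest is S3
(6, 5) — d² to each: S1:45, S2:305, S3:197, S4:145 → nearest is S1
(3, -8) — d² to each: S1:49, S2:65, S3:265, S4:5 → nearest is S4
(-10, 8) — d² to each: S1:250, S2:800, S3:20, S4:450 → nearest is S3
(-9, -7) — d² to each: S1:180, S2:386, S3:122, S4:196 → nearest is S3
Tally — S1:3, S3:4, S4:1. S3 captures the most (4).

S3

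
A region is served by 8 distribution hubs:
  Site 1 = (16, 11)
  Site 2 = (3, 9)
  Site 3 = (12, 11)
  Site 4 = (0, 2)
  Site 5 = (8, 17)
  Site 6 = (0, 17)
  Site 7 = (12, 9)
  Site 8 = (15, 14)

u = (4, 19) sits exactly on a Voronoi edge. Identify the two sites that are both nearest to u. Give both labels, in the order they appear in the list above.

Squared distances from u to each site:
d²(u, Site 1) = 144 + 64 = 208
d²(u, Site 2) = 1 + 100 = 101
d²(u, Site 3) = 64 + 64 = 128
d²(u, Site 4) = 16 + 289 = 305
d²(u, Site 5) = 16 + 4 = 20
d²(u, Site 6) = 16 + 4 = 20
d²(u, Site 7) = 64 + 100 = 164
d²(u, Site 8) = 121 + 25 = 146
u is equidistant from Site 5 and Site 6 (both at squared distance 20), and every other site is strictly farther — so u lies on the Site 5–Site 6 Voronoi edge.

Site 5 and Site 6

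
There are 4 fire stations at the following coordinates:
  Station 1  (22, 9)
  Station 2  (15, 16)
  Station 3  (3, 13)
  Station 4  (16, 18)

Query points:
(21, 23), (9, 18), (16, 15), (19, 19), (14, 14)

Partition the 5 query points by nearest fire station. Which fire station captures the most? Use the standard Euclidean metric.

(21, 23) — d² to each: Station 1:197, Station 2:85, Station 3:424, Station 4:50 → nearest is Station 4
(9, 18) — d² to each: Station 1:250, Station 2:40, Station 3:61, Station 4:49 → nearest is Station 2
(16, 15) — d² to each: Station 1:72, Station 2:2, Station 3:173, Station 4:9 → nearest is Station 2
(19, 19) — d² to each: Station 1:109, Station 2:25, Station 3:292, Station 4:10 → nearest is Station 4
(14, 14) — d² to each: Station 1:89, Station 2:5, Station 3:122, Station 4:20 → nearest is Station 2
Tally — Station 2:3, Station 4:2. Station 2 captures the most (3).

Station 2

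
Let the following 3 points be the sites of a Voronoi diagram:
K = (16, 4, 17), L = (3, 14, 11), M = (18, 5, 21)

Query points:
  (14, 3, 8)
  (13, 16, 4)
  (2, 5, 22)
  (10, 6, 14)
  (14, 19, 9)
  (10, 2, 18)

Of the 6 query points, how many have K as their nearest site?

(14, 3, 8) — d² to each: K:86, L:251, M:189 → nearest is K
(13, 16, 4) — d² to each: K:322, L:153, M:435 → nearest is L
(2, 5, 22) — d² to each: K:222, L:203, M:257 → nearest is L
(10, 6, 14) — d² to each: K:49, L:122, M:114 → nearest is K
(14, 19, 9) — d² to each: K:293, L:150, M:356 → nearest is L
(10, 2, 18) — d² to each: K:41, L:242, M:82 → nearest is K
3 of the 6 points have K as nearest.

3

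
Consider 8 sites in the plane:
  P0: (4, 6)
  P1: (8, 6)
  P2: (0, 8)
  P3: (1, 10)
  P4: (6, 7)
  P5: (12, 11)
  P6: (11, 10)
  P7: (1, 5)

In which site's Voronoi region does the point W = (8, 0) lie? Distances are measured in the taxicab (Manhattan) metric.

P1

d(W,P0) = |8−4| + |0−6| = 4 + 6 = 10
d(W,P1) = |8−8| + |0−6| = 0 + 6 = 6
d(W,P2) = |8−0| + |0−8| = 8 + 8 = 16
d(W,P3) = |8−1| + |0−10| = 7 + 10 = 17
d(W,P4) = |8−6| + |0−7| = 2 + 7 = 9
d(W,P5) = |8−12| + |0−11| = 4 + 11 = 15
d(W,P6) = |8−11| + |0−10| = 3 + 10 = 13
d(W,P7) = |8−1| + |0−5| = 7 + 5 = 12
Minimum is at P1.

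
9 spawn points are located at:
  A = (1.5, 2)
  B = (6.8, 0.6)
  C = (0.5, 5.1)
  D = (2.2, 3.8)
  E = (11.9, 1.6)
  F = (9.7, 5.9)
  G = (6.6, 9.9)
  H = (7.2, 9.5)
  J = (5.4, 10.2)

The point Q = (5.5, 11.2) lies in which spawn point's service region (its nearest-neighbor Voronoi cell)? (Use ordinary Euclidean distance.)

J

Since √ is increasing, it suffices to compare squared distances:
|QA|² = 16 + 84.64 = 100.64
|QB|² = 1.69 + 112.36 = 114.05
|QC|² = 25 + 37.21 = 62.21
|QD|² = 10.89 + 54.76 = 65.65
|QE|² = 40.96 + 92.16 = 133.12
|QF|² = 17.64 + 28.09 = 45.73
|QG|² = 1.21 + 1.69 = 2.9
|QH|² = 2.89 + 2.89 = 5.78
|QJ|² = 0.01 + 1 = 1.01
Minimum is at J.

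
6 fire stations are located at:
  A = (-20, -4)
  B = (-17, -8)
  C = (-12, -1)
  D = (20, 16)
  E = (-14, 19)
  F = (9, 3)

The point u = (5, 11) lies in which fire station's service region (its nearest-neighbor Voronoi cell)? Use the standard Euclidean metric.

F

Compare squared distances (the ordering matches that of the actual distances):
|uA|² = (5−(-20))² + (11−(-4))² = 625 + 225 = 850
|uB|² = (5−(-17))² + (11−(-8))² = 484 + 361 = 845
|uC|² = (5−(-12))² + (11−(-1))² = 289 + 144 = 433
|uD|² = (5−20)² + (11−16)² = 225 + 25 = 250
|uE|² = (5−(-14))² + (11−19)² = 361 + 64 = 425
|uF|² = (5−9)² + (11−3)² = 16 + 64 = 80
The smallest is to F, so u lies in the Voronoi region of F.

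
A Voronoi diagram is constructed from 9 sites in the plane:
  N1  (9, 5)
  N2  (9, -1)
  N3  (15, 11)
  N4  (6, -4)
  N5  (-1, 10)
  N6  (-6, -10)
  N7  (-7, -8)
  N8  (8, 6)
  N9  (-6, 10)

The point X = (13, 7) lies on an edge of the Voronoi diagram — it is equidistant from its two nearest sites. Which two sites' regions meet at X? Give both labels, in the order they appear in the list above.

Squared distances from X to each site:
|XN1|² = 16 + 4 = 20
|XN2|² = 16 + 64 = 80
|XN3|² = 4 + 16 = 20
|XN4|² = 49 + 121 = 170
|XN5|² = 196 + 9 = 205
|XN6|² = 361 + 289 = 650
|XN7|² = 400 + 225 = 625
|XN8|² = 25 + 1 = 26
|XN9|² = 361 + 9 = 370
X is equidistant from N1 and N3 (both at squared distance 20), and every other site is strictly farther — so X lies on the N1–N3 Voronoi edge.

N1 and N3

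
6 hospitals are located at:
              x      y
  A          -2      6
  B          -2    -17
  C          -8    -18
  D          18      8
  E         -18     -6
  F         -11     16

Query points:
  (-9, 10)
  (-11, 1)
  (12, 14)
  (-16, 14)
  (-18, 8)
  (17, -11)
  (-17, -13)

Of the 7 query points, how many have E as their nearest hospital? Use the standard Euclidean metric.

(-9, 10) — d² to each: A:65, B:778, C:785, D:733, E:337, F:40 → nearest is F
(-11, 1) — d² to each: A:106, B:405, C:370, D:890, E:98, F:225 → nearest is E
(12, 14) — d² to each: A:260, B:1157, C:1424, D:72, E:1300, F:533 → nearest is D
(-16, 14) — d² to each: A:260, B:1157, C:1088, D:1192, E:404, F:29 → nearest is F
(-18, 8) — d² to each: A:260, B:881, C:776, D:1296, E:196, F:113 → nearest is F
(17, -11) — d² to each: A:650, B:397, C:674, D:362, E:1250, F:1513 → nearest is D
(-17, -13) — d² to each: A:586, B:241, C:106, D:1666, E:50, F:877 → nearest is E
2 of the 7 points have E as nearest.

2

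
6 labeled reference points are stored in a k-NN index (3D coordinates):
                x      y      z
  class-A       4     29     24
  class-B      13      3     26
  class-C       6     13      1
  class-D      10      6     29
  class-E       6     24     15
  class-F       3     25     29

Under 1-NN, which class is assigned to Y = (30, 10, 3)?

Squared Euclidean distances:
d²(Y, class-A) = (30−4)² + (10−29)² + (3−24)² = 676 + 361 + 441 = 1478
d²(Y, class-B) = (30−13)² + (10−3)² + (3−26)² = 289 + 49 + 529 = 867
d²(Y, class-C) = (30−6)² + (10−13)² + (3−1)² = 576 + 9 + 4 = 589
d²(Y, class-D) = (30−10)² + (10−6)² + (3−29)² = 400 + 16 + 676 = 1092
d²(Y, class-E) = (30−6)² + (10−24)² + (3−15)² = 576 + 196 + 144 = 916
d²(Y, class-F) = (30−3)² + (10−25)² + (3−29)² = 729 + 225 + 676 = 1630
The smallest is to class-C, so Y lies in the Voronoi region of class-C.

class-C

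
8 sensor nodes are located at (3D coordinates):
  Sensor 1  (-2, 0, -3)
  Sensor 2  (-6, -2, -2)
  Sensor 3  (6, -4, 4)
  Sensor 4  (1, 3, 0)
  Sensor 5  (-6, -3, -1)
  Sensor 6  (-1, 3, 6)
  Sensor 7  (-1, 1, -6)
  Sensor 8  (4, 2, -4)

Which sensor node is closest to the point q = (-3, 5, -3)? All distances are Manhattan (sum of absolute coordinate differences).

Sensor 1

d(q, Sensor 1) = |-3−(-2)| + |5−0| + |-3−(-3)| = 1 + 5 + 0 = 6
d(q, Sensor 2) = |-3−(-6)| + |5−(-2)| + |-3−(-2)| = 3 + 7 + 1 = 11
d(q, Sensor 3) = |-3−6| + |5−(-4)| + |-3−4| = 9 + 9 + 7 = 25
d(q, Sensor 4) = |-3−1| + |5−3| + |-3−0| = 4 + 2 + 3 = 9
d(q, Sensor 5) = |-3−(-6)| + |5−(-3)| + |-3−(-1)| = 3 + 8 + 2 = 13
d(q, Sensor 6) = |-3−(-1)| + |5−3| + |-3−6| = 2 + 2 + 9 = 13
d(q, Sensor 7) = |-3−(-1)| + |5−1| + |-3−(-6)| = 2 + 4 + 3 = 9
d(q, Sensor 8) = |-3−4| + |5−2| + |-3−(-4)| = 7 + 3 + 1 = 11
The smallest is to Sensor 1, so q lies in the Voronoi region of Sensor 1.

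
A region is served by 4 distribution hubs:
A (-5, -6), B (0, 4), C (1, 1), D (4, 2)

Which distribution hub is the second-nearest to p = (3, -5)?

Squared Euclidean distances:
|pA|² = (3−(-5))² + (-5−(-6))² = 64 + 1 = 65
|pB|² = (3−0)² + (-5−4)² = 9 + 81 = 90
|pC|² = (3−1)² + (-5−1)² = 4 + 36 = 40
|pD|² = (3−4)² + (-5−2)² = 1 + 49 = 50
Sorted ascending: C, D, A, … — the second-nearest is D.

D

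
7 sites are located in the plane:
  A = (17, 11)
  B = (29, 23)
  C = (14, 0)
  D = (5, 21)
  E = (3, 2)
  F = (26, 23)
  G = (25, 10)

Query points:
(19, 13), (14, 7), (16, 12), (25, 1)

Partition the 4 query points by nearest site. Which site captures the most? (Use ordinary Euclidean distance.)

(19, 13) — d² to each: A:8, B:200, C:194, D:260, E:377, F:149, G:45 → nearest is A
(14, 7) — d² to each: A:25, B:481, C:49, D:277, E:146, F:400, G:130 → nearest is A
(16, 12) — d² to each: A:2, B:290, C:148, D:202, E:269, F:221, G:85 → nearest is A
(25, 1) — d² to each: A:164, B:500, C:122, D:800, E:485, F:485, G:81 → nearest is G
Tally — A:3, G:1. A captures the most (3).

A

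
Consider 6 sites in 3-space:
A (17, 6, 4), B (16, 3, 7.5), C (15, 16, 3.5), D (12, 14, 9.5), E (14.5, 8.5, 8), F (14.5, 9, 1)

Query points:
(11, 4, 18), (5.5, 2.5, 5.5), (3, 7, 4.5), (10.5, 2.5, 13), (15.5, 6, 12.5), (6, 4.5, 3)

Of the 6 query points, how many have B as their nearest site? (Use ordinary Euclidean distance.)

(11, 4, 18) — d² to each: A:236, B:136.25, C:370.25, D:173.25, E:132.5, F:326.25 → nearest is E
(5.5, 2.5, 5.5) — d² to each: A:146.75, B:114.5, C:276.5, D:190.5, E:123.25, F:143.5 → nearest is B
(3, 7, 4.5) — d² to each: A:197.25, B:194, C:226, D:155, E:146.75, F:148.5 → nearest is E
(10.5, 2.5, 13) — d² to each: A:135.5, B:60.75, C:292.75, D:146.75, E:77, F:202.25 → nearest is B
(15.5, 6, 12.5) — d² to each: A:74.5, B:34.25, C:181.25, D:85.25, E:27.5, F:142.25 → nearest is E
(6, 4.5, 3) — d² to each: A:124.25, B:122.5, C:213.5, D:168.5, E:113.25, F:96.5 → nearest is F
2 of the 6 points have B as nearest.

2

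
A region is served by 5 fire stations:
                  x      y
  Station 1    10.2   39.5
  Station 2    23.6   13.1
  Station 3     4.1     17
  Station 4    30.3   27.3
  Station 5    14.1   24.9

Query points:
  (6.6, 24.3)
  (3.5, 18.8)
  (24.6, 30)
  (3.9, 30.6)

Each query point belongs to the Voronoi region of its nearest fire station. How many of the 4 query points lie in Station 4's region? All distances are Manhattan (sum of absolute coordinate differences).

(6.6, 24.3) — d to each: Station 1:18.8, Station 2:28.2, Station 3:9.8, Station 4:26.7, Station 5:8.1 → nearest is Station 5
(3.5, 18.8) — d to each: Station 1:27.4, Station 2:25.8, Station 3:2.4, Station 4:35.3, Station 5:16.7 → nearest is Station 3
(24.6, 30) — d to each: Station 1:23.9, Station 2:17.9, Station 3:33.5, Station 4:8.4, Station 5:15.6 → nearest is Station 4
(3.9, 30.6) — d to each: Station 1:15.2, Station 2:37.2, Station 3:13.8, Station 4:29.7, Station 5:15.9 → nearest is Station 3
1 of the 4 points has Station 4 as nearest.

1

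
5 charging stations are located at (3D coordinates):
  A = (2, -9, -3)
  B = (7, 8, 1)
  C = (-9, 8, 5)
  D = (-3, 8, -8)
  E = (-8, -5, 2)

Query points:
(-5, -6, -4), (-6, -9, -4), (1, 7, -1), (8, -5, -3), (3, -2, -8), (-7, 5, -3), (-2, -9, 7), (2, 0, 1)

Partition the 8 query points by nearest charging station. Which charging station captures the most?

E

(-5, -6, -4) — d² to each: A:59, B:365, C:293, D:216, E:46 → nearest is E
(-6, -9, -4) — d² to each: A:65, B:483, C:379, D:314, E:56 → nearest is E
(1, 7, -1) — d² to each: A:261, B:41, C:137, D:66, E:234 → nearest is B
(8, -5, -3) — d² to each: A:52, B:186, C:522, D:315, E:281 → nearest is A
(3, -2, -8) — d² to each: A:75, B:197, C:413, D:136, E:230 → nearest is A
(-7, 5, -3) — d² to each: A:277, B:221, C:77, D:50, E:126 → nearest is D
(-2, -9, 7) — d² to each: A:116, B:406, C:342, D:515, E:77 → nearest is E
(2, 0, 1) — d² to each: A:97, B:89, C:201, D:170, E:126 → nearest is B
Tally — A:2, B:2, D:1, E:3. E captures the most (3).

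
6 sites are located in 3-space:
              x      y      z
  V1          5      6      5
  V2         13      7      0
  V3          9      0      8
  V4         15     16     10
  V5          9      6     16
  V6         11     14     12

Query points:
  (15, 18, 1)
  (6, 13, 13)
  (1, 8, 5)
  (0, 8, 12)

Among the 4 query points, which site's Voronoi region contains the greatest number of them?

(15, 18, 1) — d² to each: V1:260, V2:126, V3:409, V4:85, V5:405, V6:153 → nearest is V4
(6, 13, 13) — d² to each: V1:114, V2:254, V3:203, V4:99, V5:67, V6:27 → nearest is V6
(1, 8, 5) — d² to each: V1:20, V2:170, V3:137, V4:285, V5:189, V6:185 → nearest is V1
(0, 8, 12) — d² to each: V1:78, V2:314, V3:161, V4:293, V5:101, V6:157 → nearest is V1
Tally — V1:2, V4:1, V6:1. V1 captures the most (2).

V1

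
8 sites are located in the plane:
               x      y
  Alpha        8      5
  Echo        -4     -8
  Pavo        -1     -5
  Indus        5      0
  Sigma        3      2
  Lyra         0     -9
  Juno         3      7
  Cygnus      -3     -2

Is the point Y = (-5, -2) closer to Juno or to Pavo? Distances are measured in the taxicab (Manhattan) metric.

Pavo

d(Y, Juno) = |-5−3| + |-2−7| = 8 + 9 = 17
d(Y, Pavo) = |-5−(-1)| + |-2−(-5)| = 4 + 3 = 7
17 > 7, so Pavo is closer.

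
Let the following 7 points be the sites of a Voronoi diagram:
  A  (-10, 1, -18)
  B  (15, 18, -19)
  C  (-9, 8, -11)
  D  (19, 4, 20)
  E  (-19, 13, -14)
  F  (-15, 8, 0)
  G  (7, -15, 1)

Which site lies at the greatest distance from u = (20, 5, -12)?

Since √ is increasing, it suffices to compare squared distances:
|uA|² = 900 + 16 + 36 = 952
|uB|² = 25 + 169 + 49 = 243
|uC|² = 841 + 9 + 1 = 851
|uD|² = 1 + 1 + 1024 = 1026
|uE|² = 1521 + 64 + 4 = 1589
|uF|² = 1225 + 9 + 144 = 1378
|uG|² = 169 + 400 + 169 = 738
The largest is to E.

E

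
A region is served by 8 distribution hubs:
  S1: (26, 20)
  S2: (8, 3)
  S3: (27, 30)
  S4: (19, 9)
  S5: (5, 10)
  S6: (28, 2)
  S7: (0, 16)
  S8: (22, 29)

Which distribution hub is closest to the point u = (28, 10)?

Squared Euclidean distances:
|uS1|² = (28−26)² + (10−20)² = 4 + 100 = 104
|uS2|² = (28−8)² + (10−3)² = 400 + 49 = 449
|uS3|² = (28−27)² + (10−30)² = 1 + 400 = 401
|uS4|² = (28−19)² + (10−9)² = 81 + 1 = 82
|uS5|² = (28−5)² + (10−10)² = 529 + 0 = 529
|uS6|² = (28−28)² + (10−2)² = 0 + 64 = 64
|uS7|² = (28−0)² + (10−16)² = 784 + 36 = 820
|uS8|² = (28−22)² + (10−29)² = 36 + 361 = 397
Minimum is at S6.

S6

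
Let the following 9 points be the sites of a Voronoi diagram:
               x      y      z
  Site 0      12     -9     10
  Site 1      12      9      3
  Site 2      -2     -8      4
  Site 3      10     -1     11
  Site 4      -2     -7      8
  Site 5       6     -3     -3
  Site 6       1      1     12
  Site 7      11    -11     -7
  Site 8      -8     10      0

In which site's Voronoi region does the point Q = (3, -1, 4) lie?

Site 5

Since √ is increasing, it suffices to compare squared distances:
d²(Q, Site 0) = 81 + 64 + 36 = 181
d²(Q, Site 1) = 81 + 100 + 1 = 182
d²(Q, Site 2) = 25 + 49 + 0 = 74
d²(Q, Site 3) = 49 + 0 + 49 = 98
d²(Q, Site 4) = 25 + 36 + 16 = 77
d²(Q, Site 5) = 9 + 4 + 49 = 62
d²(Q, Site 6) = 4 + 4 + 64 = 72
d²(Q, Site 7) = 64 + 100 + 121 = 285
d²(Q, Site 8) = 121 + 121 + 16 = 258
The smallest is to Site 5, so Q lies in the Voronoi region of Site 5.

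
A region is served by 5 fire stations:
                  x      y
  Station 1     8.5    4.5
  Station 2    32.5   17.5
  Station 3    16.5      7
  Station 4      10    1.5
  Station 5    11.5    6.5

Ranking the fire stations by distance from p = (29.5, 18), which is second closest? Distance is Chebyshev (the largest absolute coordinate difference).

Station 3

d(p, Station 1) = max(21, 13.5) = 21
d(p, Station 2) = max(3, 0.5) = 3
d(p, Station 3) = max(13, 11) = 13
d(p, Station 4) = max(19.5, 16.5) = 19.5
d(p, Station 5) = max(18, 11.5) = 18
Sorted ascending: Station 2, Station 3, Station 5, … — the second-nearest is Station 3.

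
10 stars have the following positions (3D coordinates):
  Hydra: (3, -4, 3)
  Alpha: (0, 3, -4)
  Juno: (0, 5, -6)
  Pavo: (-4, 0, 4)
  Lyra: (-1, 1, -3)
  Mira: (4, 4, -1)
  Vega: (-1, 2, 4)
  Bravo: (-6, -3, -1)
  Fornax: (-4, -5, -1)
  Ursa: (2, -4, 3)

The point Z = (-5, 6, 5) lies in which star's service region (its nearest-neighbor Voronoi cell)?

Vega

Squared Euclidean distances:
d²(Z, Hydra) = 64 + 100 + 4 = 168
d²(Z, Alpha) = 25 + 9 + 81 = 115
d²(Z, Juno) = 25 + 1 + 121 = 147
d²(Z, Pavo) = 1 + 36 + 1 = 38
d²(Z, Lyra) = 16 + 25 + 64 = 105
d²(Z, Mira) = 81 + 4 + 36 = 121
d²(Z, Vega) = 16 + 16 + 1 = 33
d²(Z, Bravo) = 1 + 81 + 36 = 118
d²(Z, Fornax) = 1 + 121 + 36 = 158
d²(Z, Ursa) = 49 + 100 + 4 = 153
Vega is nearest.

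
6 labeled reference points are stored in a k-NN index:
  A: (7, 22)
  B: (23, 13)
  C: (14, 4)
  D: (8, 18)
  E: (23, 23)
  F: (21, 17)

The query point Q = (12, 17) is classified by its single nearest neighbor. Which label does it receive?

D

Squared Euclidean distances:
|QA|² = (12−7)² + (17−22)² = 25 + 25 = 50
|QB|² = (12−23)² + (17−13)² = 121 + 16 = 137
|QC|² = (12−14)² + (17−4)² = 4 + 169 = 173
|QD|² = (12−8)² + (17−18)² = 16 + 1 = 17
|QE|² = (12−23)² + (17−23)² = 121 + 36 = 157
|QF|² = (12−21)² + (17−17)² = 81 + 0 = 81
The smallest is to D, so Q lies in the Voronoi region of D.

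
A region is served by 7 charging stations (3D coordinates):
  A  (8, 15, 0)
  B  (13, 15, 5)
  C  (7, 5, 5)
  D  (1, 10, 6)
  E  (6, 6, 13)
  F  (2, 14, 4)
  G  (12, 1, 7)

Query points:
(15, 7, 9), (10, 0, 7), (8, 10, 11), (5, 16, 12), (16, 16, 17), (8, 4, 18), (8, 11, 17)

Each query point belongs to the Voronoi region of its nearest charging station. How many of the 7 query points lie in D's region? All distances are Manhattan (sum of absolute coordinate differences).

0

(15, 7, 9) — d to each: A:24, B:14, C:14, D:20, E:14, F:25, G:11 → nearest is G
(10, 0, 7) — d to each: A:24, B:20, C:10, D:20, E:16, F:25, G:3 → nearest is G
(8, 10, 11) — d to each: A:16, B:16, C:12, D:12, E:8, F:17, G:17 → nearest is E
(5, 16, 12) — d to each: A:16, B:16, C:20, D:16, E:12, F:13, G:27 → nearest is E
(16, 16, 17) — d to each: A:26, B:16, C:32, D:32, E:24, F:29, G:29 → nearest is B
(8, 4, 18) — d to each: A:29, B:29, C:15, D:25, E:9, F:30, G:18 → nearest is E
(8, 11, 17) — d to each: A:21, B:21, C:19, D:19, E:11, F:22, G:24 → nearest is E
0 of the 7 points have D as nearest.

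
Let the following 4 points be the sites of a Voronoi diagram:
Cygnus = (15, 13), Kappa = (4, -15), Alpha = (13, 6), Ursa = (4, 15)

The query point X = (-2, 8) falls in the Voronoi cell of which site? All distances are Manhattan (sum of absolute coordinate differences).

Ursa

d(X, Cygnus) = |-2−15| + |8−13| = 17 + 5 = 22
d(X, Kappa) = |-2−4| + |8−(-15)| = 6 + 23 = 29
d(X, Alpha) = |-2−13| + |8−6| = 15 + 2 = 17
d(X, Ursa) = |-2−4| + |8−15| = 6 + 7 = 13
Ursa is nearest.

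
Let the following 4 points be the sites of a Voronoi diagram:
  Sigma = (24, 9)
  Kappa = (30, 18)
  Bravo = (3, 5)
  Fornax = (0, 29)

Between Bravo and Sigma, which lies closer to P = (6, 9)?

Bravo

Compare squared distances:
d²(P, Bravo) = (6−3)² + (9−5)² = 9 + 16 = 25
d²(P, Sigma) = (6−24)² + (9−9)² = 324 + 0 = 324
25 < 324, so Bravo is closer.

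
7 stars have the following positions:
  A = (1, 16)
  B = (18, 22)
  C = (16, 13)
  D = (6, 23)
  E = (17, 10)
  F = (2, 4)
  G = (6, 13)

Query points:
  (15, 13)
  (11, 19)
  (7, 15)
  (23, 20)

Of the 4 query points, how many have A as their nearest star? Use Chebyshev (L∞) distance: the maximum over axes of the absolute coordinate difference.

0

(15, 13) — d to each: A:14, B:9, C:1, D:10, E:3, F:13, G:9 → nearest is C
(11, 19) — d to each: A:10, B:7, C:6, D:5, E:9, F:15, G:6 → nearest is D
(7, 15) — d to each: A:6, B:11, C:9, D:8, E:10, F:11, G:2 → nearest is G
(23, 20) — d to each: A:22, B:5, C:7, D:17, E:10, F:21, G:17 → nearest is B
0 of the 4 points have A as nearest.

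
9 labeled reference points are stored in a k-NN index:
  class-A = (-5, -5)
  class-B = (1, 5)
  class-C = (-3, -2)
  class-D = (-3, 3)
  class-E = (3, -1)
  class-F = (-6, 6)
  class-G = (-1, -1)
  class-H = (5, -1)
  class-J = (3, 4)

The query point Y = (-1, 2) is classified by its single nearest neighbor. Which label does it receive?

class-D

Since √ is increasing, it suffices to compare squared distances:
d²(Y, class-A) = 16 + 49 = 65
d²(Y, class-B) = 4 + 9 = 13
d²(Y, class-C) = 4 + 16 = 20
d²(Y, class-D) = 4 + 1 = 5
d²(Y, class-E) = 16 + 9 = 25
d²(Y, class-F) = 25 + 16 = 41
d²(Y, class-G) = 0 + 9 = 9
d²(Y, class-H) = 36 + 9 = 45
d²(Y, class-J) = 16 + 4 = 20
Minimum is at class-D.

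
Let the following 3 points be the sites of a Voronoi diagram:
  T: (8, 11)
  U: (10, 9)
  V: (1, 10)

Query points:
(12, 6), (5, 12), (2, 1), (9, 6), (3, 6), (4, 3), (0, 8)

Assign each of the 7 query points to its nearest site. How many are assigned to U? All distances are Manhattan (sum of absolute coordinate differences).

2

(12, 6) — d to each: T:9, U:5, V:15 → nearest is U
(5, 12) — d to each: T:4, U:8, V:6 → nearest is T
(2, 1) — d to each: T:16, U:16, V:10 → nearest is V
(9, 6) — d to each: T:6, U:4, V:12 → nearest is U
(3, 6) — d to each: T:10, U:10, V:6 → nearest is V
(4, 3) — d to each: T:12, U:12, V:10 → nearest is V
(0, 8) — d to each: T:11, U:11, V:3 → nearest is V
2 of the 7 points have U as nearest.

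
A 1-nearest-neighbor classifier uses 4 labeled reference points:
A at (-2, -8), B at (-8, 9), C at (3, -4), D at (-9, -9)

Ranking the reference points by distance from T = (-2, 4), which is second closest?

C

Squared Euclidean distances:
|TA|² = 0 + 144 = 144
|TB|² = 36 + 25 = 61
|TC|² = 25 + 64 = 89
|TD|² = 49 + 169 = 218
Sorted ascending: B, C, A, … — the second-nearest is C.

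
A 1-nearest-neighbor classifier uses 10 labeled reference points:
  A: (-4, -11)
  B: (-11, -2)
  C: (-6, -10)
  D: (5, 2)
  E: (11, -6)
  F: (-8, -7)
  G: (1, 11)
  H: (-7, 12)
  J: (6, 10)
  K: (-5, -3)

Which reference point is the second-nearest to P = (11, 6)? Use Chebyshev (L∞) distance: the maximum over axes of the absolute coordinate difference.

D

d(P,A) = max(15, 17) = 17
d(P,B) = max(22, 8) = 22
d(P,C) = max(17, 16) = 17
d(P,D) = max(6, 4) = 6
d(P,E) = max(0, 12) = 12
d(P,F) = max(19, 13) = 19
d(P,G) = max(10, 5) = 10
d(P,H) = max(18, 6) = 18
d(P,J) = max(5, 4) = 5
d(P,K) = max(16, 9) = 16
Sorted ascending: J, D, G, … — the second-nearest is D.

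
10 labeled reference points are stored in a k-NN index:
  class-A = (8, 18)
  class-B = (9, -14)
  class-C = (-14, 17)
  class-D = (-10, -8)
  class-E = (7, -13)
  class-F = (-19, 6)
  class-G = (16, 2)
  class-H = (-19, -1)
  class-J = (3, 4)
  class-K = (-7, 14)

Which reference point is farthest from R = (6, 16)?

class-H

Squared Euclidean distances:
d²(R, class-A) = (6−8)² + (16−18)² = 4 + 4 = 8
d²(R, class-B) = (6−9)² + (16−(-14))² = 9 + 900 = 909
d²(R, class-C) = (6−(-14))² + (16−17)² = 400 + 1 = 401
d²(R, class-D) = (6−(-10))² + (16−(-8))² = 256 + 576 = 832
d²(R, class-E) = (6−7)² + (16−(-13))² = 1 + 841 = 842
d²(R, class-F) = (6−(-19))² + (16−6)² = 625 + 100 = 725
d²(R, class-G) = (6−16)² + (16−2)² = 100 + 196 = 296
d²(R, class-H) = (6−(-19))² + (16−(-1))² = 625 + 289 = 914
d²(R, class-J) = (6−3)² + (16−4)² = 9 + 144 = 153
d²(R, class-K) = (6−(-7))² + (16−14)² = 169 + 4 = 173
The largest is to class-H.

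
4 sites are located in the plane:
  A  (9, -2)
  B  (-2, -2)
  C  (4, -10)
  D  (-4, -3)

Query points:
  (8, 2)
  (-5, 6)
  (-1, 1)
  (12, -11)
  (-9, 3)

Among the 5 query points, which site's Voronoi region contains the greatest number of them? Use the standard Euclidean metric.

B

(8, 2) — d² to each: A:17, B:116, C:160, D:169 → nearest is A
(-5, 6) — d² to each: A:260, B:73, C:337, D:82 → nearest is B
(-1, 1) — d² to each: A:109, B:10, C:146, D:25 → nearest is B
(12, -11) — d² to each: A:90, B:277, C:65, D:320 → nearest is C
(-9, 3) — d² to each: A:349, B:74, C:338, D:61 → nearest is D
Tally — A:1, B:2, C:1, D:1. B captures the most (2).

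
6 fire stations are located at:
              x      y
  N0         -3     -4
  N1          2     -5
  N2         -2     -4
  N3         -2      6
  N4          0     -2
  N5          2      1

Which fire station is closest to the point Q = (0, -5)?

N1

Compare squared distances (the ordering matches that of the actual distances):
|QN0|² = (0−(-3))² + (-5−(-4))² = 9 + 1 = 10
|QN1|² = (0−2)² + (-5−(-5))² = 4 + 0 = 4
|QN2|² = (0−(-2))² + (-5−(-4))² = 4 + 1 = 5
|QN3|² = (0−(-2))² + (-5−6)² = 4 + 121 = 125
|QN4|² = (0−0)² + (-5−(-2))² = 0 + 9 = 9
|QN5|² = (0−2)² + (-5−1)² = 4 + 36 = 40
Minimum is at N1.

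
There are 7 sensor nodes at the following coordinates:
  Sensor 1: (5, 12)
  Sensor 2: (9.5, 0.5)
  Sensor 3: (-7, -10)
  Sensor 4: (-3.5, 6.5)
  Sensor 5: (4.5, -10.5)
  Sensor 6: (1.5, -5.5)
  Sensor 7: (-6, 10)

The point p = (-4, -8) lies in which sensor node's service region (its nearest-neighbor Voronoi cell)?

Since √ is increasing, it suffices to compare squared distances:
d²(p, Sensor 1) = (-4−5)² + (-8−12)² = 81 + 400 = 481
d²(p, Sensor 2) = (-4−9.5)² + (-8−0.5)² = 182.25 + 72.25 = 254.5
d²(p, Sensor 3) = (-4−(-7))² + (-8−(-10))² = 9 + 4 = 13
d²(p, Sensor 4) = (-4−(-3.5))² + (-8−6.5)² = 0.25 + 210.25 = 210.5
d²(p, Sensor 5) = (-4−4.5)² + (-8−(-10.5))² = 72.25 + 6.25 = 78.5
d²(p, Sensor 6) = (-4−1.5)² + (-8−(-5.5))² = 30.25 + 6.25 = 36.5
d²(p, Sensor 7) = (-4−(-6))² + (-8−10)² = 4 + 324 = 328
Minimum is at Sensor 3.

Sensor 3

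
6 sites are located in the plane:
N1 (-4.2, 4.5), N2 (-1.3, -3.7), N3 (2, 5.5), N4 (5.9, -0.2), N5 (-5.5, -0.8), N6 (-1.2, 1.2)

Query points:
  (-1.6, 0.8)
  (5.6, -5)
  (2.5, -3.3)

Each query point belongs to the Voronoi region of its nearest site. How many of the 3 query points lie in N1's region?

0

(-1.6, 0.8) — d² to each: N1:20.45, N2:20.34, N3:35.05, N4:57.25, N5:17.77, N6:0.32 → nearest is N6
(5.6, -5) — d² to each: N1:186.29, N2:49.3, N3:123.21, N4:23.13, N5:140.85, N6:84.68 → nearest is N4
(2.5, -3.3) — d² to each: N1:105.73, N2:14.6, N3:77.69, N4:21.17, N5:70.25, N6:33.94 → nearest is N2
0 of the 3 points have N1 as nearest.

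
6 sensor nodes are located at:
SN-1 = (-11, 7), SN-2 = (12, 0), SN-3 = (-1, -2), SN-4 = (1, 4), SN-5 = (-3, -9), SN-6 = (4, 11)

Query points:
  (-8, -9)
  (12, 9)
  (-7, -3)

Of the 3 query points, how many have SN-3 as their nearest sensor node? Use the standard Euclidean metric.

1

(-8, -9) — d² to each: SN-1:265, SN-2:481, SN-3:98, SN-4:250, SN-5:25, SN-6:544 → nearest is SN-5
(12, 9) — d² to each: SN-1:533, SN-2:81, SN-3:290, SN-4:146, SN-5:549, SN-6:68 → nearest is SN-6
(-7, -3) — d² to each: SN-1:116, SN-2:370, SN-3:37, SN-4:113, SN-5:52, SN-6:317 → nearest is SN-3
1 of the 3 points has SN-3 as nearest.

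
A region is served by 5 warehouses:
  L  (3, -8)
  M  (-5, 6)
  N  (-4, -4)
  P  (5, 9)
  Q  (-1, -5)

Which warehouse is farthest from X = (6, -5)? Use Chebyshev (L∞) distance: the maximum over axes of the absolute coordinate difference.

d(X,L) = max(3, 3) = 3
d(X,M) = max(11, 11) = 11
d(X,N) = max(10, 1) = 10
d(X,P) = max(1, 14) = 14
d(X,Q) = max(7, 0) = 7
The largest is to P.

P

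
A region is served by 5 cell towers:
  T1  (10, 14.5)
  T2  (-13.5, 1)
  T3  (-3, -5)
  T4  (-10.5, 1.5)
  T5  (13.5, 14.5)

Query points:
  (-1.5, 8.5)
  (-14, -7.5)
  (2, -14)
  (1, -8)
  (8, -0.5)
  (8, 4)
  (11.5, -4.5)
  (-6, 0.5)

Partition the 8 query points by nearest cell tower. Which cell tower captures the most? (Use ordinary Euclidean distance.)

T3

(-1.5, 8.5) — d² to each: T1:168.25, T2:200.25, T3:184.5, T4:130, T5:261 → nearest is T4
(-14, -7.5) — d² to each: T1:1060, T2:72.5, T3:127.25, T4:93.25, T5:1240.25 → nearest is T2
(2, -14) — d² to each: T1:876.25, T2:465.25, T3:106, T4:396.5, T5:944.5 → nearest is T3
(1, -8) — d² to each: T1:587.25, T2:291.25, T3:25, T4:222.5, T5:662.5 → nearest is T3
(8, -0.5) — d² to each: T1:229, T2:464.5, T3:141.25, T4:346.25, T5:255.25 → nearest is T3
(8, 4) — d² to each: T1:114.25, T2:471.25, T3:202, T4:348.5, T5:140.5 → nearest is T1
(11.5, -4.5) — d² to each: T1:363.25, T2:655.25, T3:210.5, T4:520, T5:365 → nearest is T3
(-6, 0.5) — d² to each: T1:452, T2:56.5, T3:39.25, T4:21.25, T5:576.25 → nearest is T4
Tally — T1:1, T2:1, T3:4, T4:2. T3 captures the most (4).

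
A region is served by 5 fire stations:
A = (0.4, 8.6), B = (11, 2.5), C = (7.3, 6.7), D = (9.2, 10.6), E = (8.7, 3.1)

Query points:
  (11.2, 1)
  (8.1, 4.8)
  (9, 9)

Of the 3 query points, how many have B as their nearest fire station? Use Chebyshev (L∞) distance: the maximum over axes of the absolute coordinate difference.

(11.2, 1) — d to each: A:10.8, B:1.5, C:5.7, D:9.6, E:2.5 → nearest is B
(8.1, 4.8) — d to each: A:7.7, B:2.9, C:1.9, D:5.8, E:1.7 → nearest is E
(9, 9) — d to each: A:8.6, B:6.5, C:2.3, D:1.6, E:5.9 → nearest is D
1 of the 3 points has B as nearest.

1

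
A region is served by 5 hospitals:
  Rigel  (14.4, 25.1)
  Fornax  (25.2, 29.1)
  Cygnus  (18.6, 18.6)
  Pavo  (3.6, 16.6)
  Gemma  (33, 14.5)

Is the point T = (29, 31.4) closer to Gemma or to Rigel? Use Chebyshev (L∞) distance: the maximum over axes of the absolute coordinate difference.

d(T, Gemma) = max(4, 16.9) = 16.9
d(T, Rigel) = max(14.6, 6.3) = 14.6
16.9 > 14.6, so Rigel is closer.

Rigel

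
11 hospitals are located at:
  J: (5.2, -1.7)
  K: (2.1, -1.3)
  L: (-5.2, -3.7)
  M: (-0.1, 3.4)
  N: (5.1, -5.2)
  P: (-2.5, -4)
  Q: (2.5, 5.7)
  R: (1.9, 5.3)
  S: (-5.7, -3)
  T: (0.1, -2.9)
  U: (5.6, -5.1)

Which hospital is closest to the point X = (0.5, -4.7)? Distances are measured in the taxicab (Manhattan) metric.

T

d(X,J) = 4.7 + 3 = 7.7
d(X,K) = 1.6 + 3.4 = 5
d(X,L) = 5.7 + 1 = 6.7
d(X,M) = 0.6 + 8.1 = 8.7
d(X,N) = 4.6 + 0.5 = 5.1
d(X,P) = 3 + 0.7 = 3.7
d(X,Q) = 2 + 10.4 = 12.4
d(X,R) = 1.4 + 10 = 11.4
d(X,S) = 6.2 + 1.7 = 7.9
d(X,T) = 0.4 + 1.8 = 2.2
d(X,U) = 5.1 + 0.4 = 5.5
T is nearest.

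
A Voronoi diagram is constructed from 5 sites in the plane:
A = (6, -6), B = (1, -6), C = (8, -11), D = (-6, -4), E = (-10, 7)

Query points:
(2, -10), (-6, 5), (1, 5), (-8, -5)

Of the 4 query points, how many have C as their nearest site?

0

(2, -10) — d² to each: A:32, B:17, C:37, D:100, E:433 → nearest is B
(-6, 5) — d² to each: A:265, B:170, C:452, D:81, E:20 → nearest is E
(1, 5) — d² to each: A:146, B:121, C:305, D:130, E:125 → nearest is B
(-8, -5) — d² to each: A:197, B:82, C:292, D:5, E:148 → nearest is D
0 of the 4 points have C as nearest.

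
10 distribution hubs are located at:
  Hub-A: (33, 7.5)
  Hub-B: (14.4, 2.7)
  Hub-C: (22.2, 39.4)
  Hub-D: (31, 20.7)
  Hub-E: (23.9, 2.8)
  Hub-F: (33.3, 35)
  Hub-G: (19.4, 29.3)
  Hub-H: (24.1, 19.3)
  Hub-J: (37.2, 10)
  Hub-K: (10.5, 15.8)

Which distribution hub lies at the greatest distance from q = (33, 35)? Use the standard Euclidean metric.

Hub-B

Since √ is increasing, it suffices to compare squared distances:
d²(q, Hub-A) = 0 + 756.25 = 756.25
d²(q, Hub-B) = 345.96 + 1043.29 = 1389.25
d²(q, Hub-C) = 116.64 + 19.36 = 136
d²(q, Hub-D) = 4 + 204.49 = 208.49
d²(q, Hub-E) = 82.81 + 1036.84 = 1119.65
d²(q, Hub-F) = 0.09 + 0 = 0.09
d²(q, Hub-G) = 184.96 + 32.49 = 217.45
d²(q, Hub-H) = 79.21 + 246.49 = 325.7
d²(q, Hub-J) = 17.64 + 625 = 642.64
d²(q, Hub-K) = 506.25 + 368.64 = 874.89
The largest is to Hub-B.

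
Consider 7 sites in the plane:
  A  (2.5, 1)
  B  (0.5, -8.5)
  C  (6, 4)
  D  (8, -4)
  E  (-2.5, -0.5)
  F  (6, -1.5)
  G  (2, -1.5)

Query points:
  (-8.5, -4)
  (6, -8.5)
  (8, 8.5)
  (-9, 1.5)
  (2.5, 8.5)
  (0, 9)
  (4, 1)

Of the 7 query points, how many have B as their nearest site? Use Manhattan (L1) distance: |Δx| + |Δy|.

1

(-8.5, -4) — d to each: A:16, B:13.5, C:22.5, D:16.5, E:9.5, F:17, G:13 → nearest is E
(6, -8.5) — d to each: A:13, B:5.5, C:12.5, D:6.5, E:16.5, F:7, G:11 → nearest is B
(8, 8.5) — d to each: A:13, B:24.5, C:6.5, D:12.5, E:19.5, F:12, G:16 → nearest is C
(-9, 1.5) — d to each: A:12, B:19.5, C:17.5, D:22.5, E:8.5, F:18, G:14 → nearest is E
(2.5, 8.5) — d to each: A:7.5, B:19, C:8, D:18, E:14, F:13.5, G:10.5 → nearest is A
(0, 9) — d to each: A:10.5, B:18, C:11, D:21, E:12, F:16.5, G:12.5 → nearest is A
(4, 1) — d to each: A:1.5, B:13, C:5, D:9, E:8, F:4.5, G:4.5 → nearest is A
1 of the 7 points has B as nearest.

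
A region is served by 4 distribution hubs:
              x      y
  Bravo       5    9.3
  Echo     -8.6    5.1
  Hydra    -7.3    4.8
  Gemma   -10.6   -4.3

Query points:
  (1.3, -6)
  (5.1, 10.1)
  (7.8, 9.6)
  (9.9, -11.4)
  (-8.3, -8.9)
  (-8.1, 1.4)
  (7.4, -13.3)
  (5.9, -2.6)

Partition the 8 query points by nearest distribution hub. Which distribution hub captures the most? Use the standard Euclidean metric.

(1.3, -6) — d² to each: Bravo:247.78, Echo:221.22, Hydra:190.6, Gemma:144.5 → nearest is Gemma
(5.1, 10.1) — d² to each: Bravo:0.65, Echo:212.69, Hydra:181.85, Gemma:453.85 → nearest is Bravo
(7.8, 9.6) — d² to each: Bravo:7.93, Echo:289.21, Hydra:251.05, Gemma:531.77 → nearest is Bravo
(9.9, -11.4) — d² to each: Bravo:452.5, Echo:614.5, Hydra:558.28, Gemma:470.66 → nearest is Bravo
(-8.3, -8.9) — d² to each: Bravo:508.13, Echo:196.09, Hydra:188.69, Gemma:26.45 → nearest is Gemma
(-8.1, 1.4) — d² to each: Bravo:234.02, Echo:13.94, Hydra:12.2, Gemma:38.74 → nearest is Hydra
(7.4, -13.3) — d² to each: Bravo:516.52, Echo:594.56, Hydra:543.7, Gemma:405 → nearest is Gemma
(5.9, -2.6) — d² to each: Bravo:142.42, Echo:269.54, Hydra:229, Gemma:275.14 → nearest is Bravo
Tally — Bravo:4, Hydra:1, Gemma:3. Bravo captures the most (4).

Bravo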